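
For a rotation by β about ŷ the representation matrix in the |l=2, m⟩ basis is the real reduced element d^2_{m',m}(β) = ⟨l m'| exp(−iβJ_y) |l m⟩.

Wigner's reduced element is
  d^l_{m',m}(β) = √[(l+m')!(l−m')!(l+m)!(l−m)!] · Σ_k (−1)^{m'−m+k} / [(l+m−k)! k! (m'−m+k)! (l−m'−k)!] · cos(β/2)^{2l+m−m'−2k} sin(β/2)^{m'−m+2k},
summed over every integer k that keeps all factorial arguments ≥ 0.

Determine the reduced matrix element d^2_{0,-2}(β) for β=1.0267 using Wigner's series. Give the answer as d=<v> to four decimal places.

d^2_{0,-2}(β=1.0267) via Wigner's sum:
Half-angle: c=0.871104, s=0.491098. N=√(2·2·1·24)=9.797959
k∈{0} keeps every argument non-negative
  k=0: (−1)^2·9.7980/(4)·0.8711^2·0.4911^2 = +0.448283
d^2_{0,-2}(1.0267) = +0.448283

d=0.4483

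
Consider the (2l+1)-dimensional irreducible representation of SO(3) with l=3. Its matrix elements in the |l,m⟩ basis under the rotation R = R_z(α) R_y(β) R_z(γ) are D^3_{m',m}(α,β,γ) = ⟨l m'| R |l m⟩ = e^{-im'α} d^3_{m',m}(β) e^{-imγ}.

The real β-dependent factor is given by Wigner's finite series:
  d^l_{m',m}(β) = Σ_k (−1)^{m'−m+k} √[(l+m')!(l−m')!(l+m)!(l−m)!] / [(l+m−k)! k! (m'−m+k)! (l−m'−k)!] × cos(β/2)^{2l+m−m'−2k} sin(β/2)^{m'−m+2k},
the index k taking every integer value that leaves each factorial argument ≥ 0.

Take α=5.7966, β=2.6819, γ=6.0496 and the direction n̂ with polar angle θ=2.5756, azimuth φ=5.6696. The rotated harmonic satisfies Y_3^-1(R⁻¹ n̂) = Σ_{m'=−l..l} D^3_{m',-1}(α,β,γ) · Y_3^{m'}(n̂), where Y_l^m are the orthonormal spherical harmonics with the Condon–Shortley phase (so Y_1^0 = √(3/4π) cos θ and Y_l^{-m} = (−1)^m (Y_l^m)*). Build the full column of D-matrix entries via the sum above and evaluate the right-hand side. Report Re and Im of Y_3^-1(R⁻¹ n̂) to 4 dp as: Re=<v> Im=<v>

Re=-0.1062 Im=0.1138

Need the full column D^3_{m',-1} for m'=−3..3 at α=5.7966, β=2.6819, γ=6.0496.
cos(β/2)=0.227828, sin(β/2)=0.973701
d^3_{-3,-1}: single k=2 term ⇒ +0.009893;  D = -0.001209-0.009819i
d^3_{-2,-1}: k∈[1..2] ⇒ +0.001890 -0.069044 = -0.067154;  D = -0.023910+0.062753i
d^3_{-1,-1}: k∈[0..2] ⇒ +0.000140 -0.020435 +0.279942 = +0.259647;  D = +0.195175-0.171241i
d^3_{0,-1}: k∈[0..2] ⇒ -0.002070 +0.113451 -0.690759 = -0.579378;  D = -0.563644+0.134107i
d^3_{1,-1}: k∈[0..2] ⇒ +0.015326 -0.373256 +0.852226 = +0.494296;  D = +0.478560+0.123727i
d^3_{2,-1}: k∈[0..1] ⇒ -0.069044 +0.630574 = +0.561529;  D = +0.414829+0.378461i
d^3_{3,-1}: single k=0 term ⇒ +0.180702;  D = +0.061049+0.170077i
Y_3^{m'}(θ=2.5756,φ=5.6696) and Σ D·Y over m':
  (-0.0012-0.0098i)·(-0.0172+0.0620i)  (-0.0239+0.0628i)·(-0.0836-0.2336i)  (+0.1952-0.1712i)·(+0.3630+0.2557i)  (-0.5636+0.1341i)·(-0.1771+0.0000i)  (+0.4786+0.1237i)·(-0.3630+0.2557i)  (+0.4148+0.3785i)·(-0.0836+0.2336i)  (+0.0610+0.1701i)·(+0.0172+0.0620i)
Y_3^-1(R⁻¹ n̂) = -0.106203+0.113824i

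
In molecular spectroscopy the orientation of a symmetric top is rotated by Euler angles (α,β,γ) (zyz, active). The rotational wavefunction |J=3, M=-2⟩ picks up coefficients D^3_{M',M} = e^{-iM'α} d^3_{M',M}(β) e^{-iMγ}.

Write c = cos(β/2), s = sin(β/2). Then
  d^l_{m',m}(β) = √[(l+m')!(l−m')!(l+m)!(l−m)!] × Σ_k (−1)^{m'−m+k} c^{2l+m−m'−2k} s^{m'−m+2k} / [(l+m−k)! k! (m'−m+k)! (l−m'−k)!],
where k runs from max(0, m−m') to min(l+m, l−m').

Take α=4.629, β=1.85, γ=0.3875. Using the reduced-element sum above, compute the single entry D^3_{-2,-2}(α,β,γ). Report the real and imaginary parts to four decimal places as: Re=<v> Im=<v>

Split into d^3_{-2,-2}(β=1.85) × two z-phases.
Half-angle: c=0.601835, s=0.798621. N=√(1·120·1·120)=120.000000
k: max(0,(-2)−(-2))=0 … min(3+(-2),3−(-2))=1
  k=0: (−1)^0·120.0000/(120)·0.6018^6·0.7986^0 = +0.047519
  k=1: (−1)^1·120.0000/(24)·0.6018^4·0.7986^2 = -0.418369
d^3_{-2,-2}(1.85) = +0.047519 -0.418369 = -0.370851
Attach z-rotation phases: D = e^{-i(-2)(4.629)}·(-0.370851)·e^{-i(-2)(0.3875)} = +0.304344+0.211908i

Re=0.3043 Im=0.2119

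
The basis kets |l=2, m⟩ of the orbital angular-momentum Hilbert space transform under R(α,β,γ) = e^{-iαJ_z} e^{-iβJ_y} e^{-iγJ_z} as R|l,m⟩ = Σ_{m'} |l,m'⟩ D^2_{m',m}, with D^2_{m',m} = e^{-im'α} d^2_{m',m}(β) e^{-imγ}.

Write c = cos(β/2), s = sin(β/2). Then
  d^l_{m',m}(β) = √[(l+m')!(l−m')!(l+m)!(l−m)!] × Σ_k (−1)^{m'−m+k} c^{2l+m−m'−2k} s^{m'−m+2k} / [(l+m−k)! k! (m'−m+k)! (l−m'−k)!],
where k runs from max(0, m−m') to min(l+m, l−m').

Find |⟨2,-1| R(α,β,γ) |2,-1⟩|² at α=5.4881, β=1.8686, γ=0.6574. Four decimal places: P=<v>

D^2_{-1,-1}(5.4881,1.8686,0.6574) = e^{-i·-1·5.4881}·d^2_{-1,-1}(1.8686)·e^{-i·-1·0.6574}. Compute d first:
Half-angle: c=0.594382, s=0.804183. N=√(1·6·1·6)=6.000000
k∈{0,1} keeps every argument non-negative
  k=0: (−1)^0·6.0000/(6)·0.5944^4·0.8042^0 = +0.124813
  k=1: (−1)^1·6.0000/(2)·0.5944^2·0.8042^2 = -0.685428
d^2_{-1,-1}(1.8686) = +0.124813 -0.685428 = -0.560615
|D^2_{-1,-1}|² = |d^2_{-1,-1}(β)|² = (-0.560615)² = 0.314289 (the z-rotation phases have unit modulus)

P=0.3143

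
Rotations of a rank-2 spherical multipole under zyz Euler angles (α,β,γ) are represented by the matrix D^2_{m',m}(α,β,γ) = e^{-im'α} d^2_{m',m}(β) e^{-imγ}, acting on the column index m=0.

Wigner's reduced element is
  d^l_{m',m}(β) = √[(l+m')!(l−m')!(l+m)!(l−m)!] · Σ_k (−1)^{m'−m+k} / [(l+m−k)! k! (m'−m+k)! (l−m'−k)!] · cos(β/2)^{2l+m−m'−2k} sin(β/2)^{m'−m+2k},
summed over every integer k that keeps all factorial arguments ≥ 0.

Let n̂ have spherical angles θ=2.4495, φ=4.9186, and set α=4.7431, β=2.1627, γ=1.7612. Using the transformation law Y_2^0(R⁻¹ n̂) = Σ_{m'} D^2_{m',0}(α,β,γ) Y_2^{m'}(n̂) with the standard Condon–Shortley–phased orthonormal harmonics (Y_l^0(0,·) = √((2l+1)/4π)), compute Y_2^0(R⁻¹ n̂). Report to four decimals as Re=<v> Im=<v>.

Need the full column D^2_{m',0} for m'=−2..2 at α=4.7431, β=2.1627, γ=1.7612.
cos(β/2)=0.470137, sin(β/2)=0.882593
d^2_{-2,0}: single k=2 term ⇒ +0.421741;  D = -0.420946-0.025888i
d^2_{-1,0}: k∈[1..2] ⇒ +0.224652 -0.791739 = -0.567087;  D = -0.017413+0.566820i
d^2_{0,0}: k∈[0..2] ⇒ +0.048854 -0.688701 +0.606796 = -0.033051;  D = -0.033051+0.000000i
d^2_{1,0}: k∈[0..1] ⇒ -0.224652 +0.791739 = +0.567087;  D = +0.017413+0.566820i
d^2_{2,0}: single k=0 term ⇒ +0.421741;  D = -0.420946+0.025888i
Y_2^{m'}(θ=2.4495,φ=4.9186) and Σ D·Y over m':
  (-0.4209-0.0259i)·(-0.1441+0.0631i)  (-0.0174+0.5668i)·(-0.0777-0.3715i)  (-0.0331+0.0000i)·(+0.2455+0.0000i)  (+0.0174+0.5668i)·(+0.0777-0.3715i)  (-0.4209+0.0259i)·(-0.1441-0.0631i)
Y_2^0(R⁻¹ n̂) = +0.540364-0.000000i

Re=0.5404 Im=0.0000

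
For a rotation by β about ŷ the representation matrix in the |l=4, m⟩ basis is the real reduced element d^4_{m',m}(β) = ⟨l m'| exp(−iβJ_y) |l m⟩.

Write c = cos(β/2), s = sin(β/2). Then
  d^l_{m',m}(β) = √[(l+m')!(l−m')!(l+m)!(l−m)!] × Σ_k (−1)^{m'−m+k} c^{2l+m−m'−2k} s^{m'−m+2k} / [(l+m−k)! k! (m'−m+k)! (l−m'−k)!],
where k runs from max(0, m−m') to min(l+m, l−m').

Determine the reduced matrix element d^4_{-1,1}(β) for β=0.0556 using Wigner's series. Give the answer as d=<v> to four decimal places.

d=0.0077

d^4_{-1,1}(β=0.0556) via Wigner's sum:
Half-angle: c=0.999614, s=0.027796. N=√(6·120·120·6)=720.000000
k∈{2,3,4,5} keeps every argument non-negative
  k=2: (−1)^0·720.0000/(72)·0.9996^6·0.0278^2 = +0.007709
  k=3: (−1)^1·720.0000/(24)·0.9996^4·0.0278^4 = -0.000018
  k=4: (−1)^2·720.0000/(48)·0.9996^2·0.0278^6 = +0.000000
  k=5: (−1)^3·720.0000/(720)·0.9996^0·0.0278^8 = -0.000000
d^4_{-1,1}(0.0556) = +0.007709 -0.000018 +0.000000 -0.000000 = +0.007691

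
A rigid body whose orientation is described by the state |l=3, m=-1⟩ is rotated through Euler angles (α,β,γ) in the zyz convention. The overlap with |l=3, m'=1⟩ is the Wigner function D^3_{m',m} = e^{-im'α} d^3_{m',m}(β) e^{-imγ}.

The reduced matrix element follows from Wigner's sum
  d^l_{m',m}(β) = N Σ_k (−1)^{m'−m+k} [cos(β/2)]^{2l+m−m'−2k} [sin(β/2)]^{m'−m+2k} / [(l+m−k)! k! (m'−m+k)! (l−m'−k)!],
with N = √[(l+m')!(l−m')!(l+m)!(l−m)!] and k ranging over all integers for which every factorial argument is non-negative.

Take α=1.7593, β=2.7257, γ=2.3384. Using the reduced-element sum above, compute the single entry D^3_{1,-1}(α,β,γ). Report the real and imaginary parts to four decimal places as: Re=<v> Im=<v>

Re=0.4816 Im=0.3149

Split into d^3_{1,-1}(β=2.7257) × two z-phases.
Half-angle: c=0.206451, s=0.978457. N=√(24·2·2·24)=48.000000
Admissible k: 0..2 (factorial args all ≥0)
  k=0: (−1)^2·48.0000/(8)·0.2065^4·0.9785^2 = +0.010435
  k=1: (−1)^3·48.0000/(6)·0.2065^2·0.9785^4 = -0.312529
  k=2: (−1)^4·48.0000/(48)·0.2065^0·0.9785^6 = +0.877507
d^3_{1,-1}(2.7257) = +0.010435 -0.312529 +0.877507 = +0.575413
Attach z-rotation phases: D = e^{-i(1)(1.7593)}·(+0.575413)·e^{-i(-1)(2.3384)} = +0.481595+0.314907i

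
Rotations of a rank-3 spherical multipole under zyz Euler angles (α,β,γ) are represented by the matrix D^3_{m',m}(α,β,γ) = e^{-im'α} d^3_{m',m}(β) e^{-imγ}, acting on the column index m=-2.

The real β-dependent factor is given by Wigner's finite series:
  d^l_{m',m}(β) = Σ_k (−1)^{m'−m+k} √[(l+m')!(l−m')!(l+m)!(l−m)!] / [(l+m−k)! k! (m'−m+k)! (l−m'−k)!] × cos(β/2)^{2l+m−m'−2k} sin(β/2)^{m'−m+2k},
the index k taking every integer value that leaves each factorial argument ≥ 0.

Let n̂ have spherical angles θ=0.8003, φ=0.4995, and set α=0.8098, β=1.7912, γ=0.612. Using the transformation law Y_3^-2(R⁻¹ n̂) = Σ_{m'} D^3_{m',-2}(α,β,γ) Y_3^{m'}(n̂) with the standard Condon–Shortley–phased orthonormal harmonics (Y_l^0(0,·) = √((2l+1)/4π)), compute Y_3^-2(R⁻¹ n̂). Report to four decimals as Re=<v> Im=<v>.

Need the full column D^3_{m',-2} for m'=−3..3 at α=0.8098, β=1.7912, γ=0.612.
cos(β/2)=0.625051, sin(β/2)=0.780584
d^3_{-3,-2}: single k=1 term ⇒ +0.182419;  D = -0.159044-0.089341i
d^3_{-2,-2}: k∈[0..1] ⇒ +0.059634 -0.465018 = -0.405385;  D = +0.387519-0.119022i
d^3_{-1,-2}: k∈[0..1] ⇒ -0.235503 +0.734573 = +0.499070;  D = -0.222904+0.446526i
d^3_{0,-2}: k∈[0..1] ⇒ +0.509402 -0.794456 = -0.285054;  D = -0.096886-0.268084i
d^3_{1,-2}: k∈[0..1] ⇒ -0.734573 +0.572815 = -0.161758;  D = -0.148080-0.065101i
d^3_{2,-2}: k∈[0..1] ⇒ +0.725236 -0.226214 = +0.499023;  D = +0.460481-0.192304i
d^3_{3,-2}: single k=0 term ⇒ -0.443700;  D = -0.158543+0.414408i
Y_3^{m'}(θ=0.8003,φ=0.4995) and Σ D·Y over m':
  (-0.1590-0.0893i)·(+0.0111-0.1538i)  (+0.3875-0.1190i)·(+0.1983-0.3082i)  (-0.2229+0.4465i)·(+0.2902-0.1583i)  (-0.0969-0.2681i)·(-0.1493+0.0000i)  (-0.1481-0.0651i)·(-0.2902-0.1583i)  (+0.4605-0.1923i)·(+0.1983+0.3082i)  (-0.1585+0.4144i)·(-0.0111-0.1538i)
Y_3^-2(R⁻¹ n̂) = +0.293896+0.251202i

Re=0.2939 Im=0.2512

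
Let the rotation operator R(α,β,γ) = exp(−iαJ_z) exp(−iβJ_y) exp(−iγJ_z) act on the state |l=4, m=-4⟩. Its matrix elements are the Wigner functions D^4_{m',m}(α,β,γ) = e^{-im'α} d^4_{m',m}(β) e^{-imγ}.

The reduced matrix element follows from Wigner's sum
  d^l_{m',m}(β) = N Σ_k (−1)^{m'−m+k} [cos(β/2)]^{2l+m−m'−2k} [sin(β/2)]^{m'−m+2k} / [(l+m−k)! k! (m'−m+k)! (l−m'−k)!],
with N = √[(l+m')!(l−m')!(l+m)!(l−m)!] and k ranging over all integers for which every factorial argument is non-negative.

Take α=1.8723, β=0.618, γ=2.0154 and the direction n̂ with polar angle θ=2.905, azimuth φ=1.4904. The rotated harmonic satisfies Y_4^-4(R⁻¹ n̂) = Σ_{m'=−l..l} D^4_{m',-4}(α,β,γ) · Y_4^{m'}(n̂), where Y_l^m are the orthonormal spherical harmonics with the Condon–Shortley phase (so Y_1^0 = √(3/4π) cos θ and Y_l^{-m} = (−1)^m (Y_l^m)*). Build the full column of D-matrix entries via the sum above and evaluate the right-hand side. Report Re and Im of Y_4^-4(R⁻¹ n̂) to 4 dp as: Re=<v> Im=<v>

Re=-0.0857 Im=0.1066

Need the full column D^4_{m',-4} for m'=−4..4 at α=1.8723, β=0.618, γ=2.0154.
cos(β/2)=0.952638, sin(β/2)=0.304106
d^4_{-4,-4}: single k=0 term ⇒ +0.678303;  D = -0.669943+0.106166i
d^4_{-3,-4}: single k=0 term ⇒ -0.612443;  D = -0.271161-0.549143i
d^4_{-2,-4}: single k=0 term ⇒ +0.365761;  D = +0.265074-0.252026i
d^4_{-1,-4}: single k=0 term ⇒ -0.165124;  D = +0.144182+0.080483i
d^4_{0,-4}: single k=0 term ⇒ +0.058933;  D = -0.012148+0.057668i
d^4_{1,-4}: single k=0 term ⇒ -0.016827;  D = -0.016753+0.001577i
d^4_{2,-4}: single k=0 term ⇒ +0.003798;  D = -0.001463-0.003505i
d^4_{3,-4}: single k=0 term ⇒ -0.000648;  D = +0.000497-0.000416i
d^4_{4,-4}: single k=0 term ⇒ +0.000073;  D = +0.000061+0.000040i
Y_4^{m'}(θ=2.905,φ=1.4904) and Σ D·Y over m':
  (-0.6699+0.1062i)·(+0.0013+0.0004i)  (-0.2712-0.5491i)·(+0.0037-0.0152i)  (+0.2651-0.2520i)·(-0.1019-0.0165i)  (+0.1442+0.0805i)·(-0.0313+0.3885i)  (-0.0121+0.0577i)·(+0.6250+0.0000i)  (-0.0168+0.0016i)·(+0.0313+0.3885i)  (-0.0015-0.0035i)·(-0.1019+0.0165i)  (+0.0005-0.0004i)·(-0.0037-0.0152i)  (+0.0001+0.0000i)·(+0.0013-0.0004i)
Y_4^-4(R⁻¹ n̂) = -0.085741+0.106619i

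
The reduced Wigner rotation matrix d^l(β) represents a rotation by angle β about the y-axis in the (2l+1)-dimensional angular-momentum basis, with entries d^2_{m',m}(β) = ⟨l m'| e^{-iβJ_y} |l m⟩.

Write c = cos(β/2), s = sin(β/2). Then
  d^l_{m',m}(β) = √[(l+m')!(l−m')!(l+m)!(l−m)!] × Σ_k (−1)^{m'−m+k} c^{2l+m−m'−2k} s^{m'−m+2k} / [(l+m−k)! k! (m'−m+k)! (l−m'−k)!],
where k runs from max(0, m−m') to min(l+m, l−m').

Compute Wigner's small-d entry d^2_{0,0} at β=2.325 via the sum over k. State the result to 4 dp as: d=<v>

d^2_{0,0}(β=2.325) via Wigner's sum:
Half-angle: c=0.397046, s=0.917799. N=√(2·2·2·2)=4.000000
Admissible k: 0..2 (factorial args all ≥0)
  k=0: (−1)^0·4.0000/(4)·0.3970^4·0.9178^0 = +0.024852
  k=1: (−1)^1·4.0000/(1)·0.3970^2·0.9178^2 = -0.531174
  k=2: (−1)^2·4.0000/(4)·0.3970^0·0.9178^4 = +0.709561
d^2_{0,0}(2.325) = +0.024852 -0.531174 +0.709561 = +0.203239

d=0.2032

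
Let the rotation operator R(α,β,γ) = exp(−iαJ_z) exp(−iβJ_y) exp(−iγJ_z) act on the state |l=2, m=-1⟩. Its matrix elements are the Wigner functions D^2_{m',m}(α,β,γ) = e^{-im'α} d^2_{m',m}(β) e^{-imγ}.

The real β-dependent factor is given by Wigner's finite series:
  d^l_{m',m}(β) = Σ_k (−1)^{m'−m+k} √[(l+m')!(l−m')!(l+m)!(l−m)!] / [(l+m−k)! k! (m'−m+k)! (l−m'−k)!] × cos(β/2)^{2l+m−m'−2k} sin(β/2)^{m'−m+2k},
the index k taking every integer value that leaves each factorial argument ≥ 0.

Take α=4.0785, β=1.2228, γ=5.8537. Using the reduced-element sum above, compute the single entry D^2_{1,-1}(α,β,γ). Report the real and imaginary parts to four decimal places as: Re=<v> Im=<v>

First d^2_{1,-1}(β=1.2228), then the phase factors e^{-i(1)α} and e^{-i(-1)γ}:
With c≡cos(β/2)=0.818845 and s≡sin(β/2)=0.574014, N=[6·1·1·6]^{1/2}=6.000000
k∈{0,1} keeps every argument non-negative
  k=0: (−1)^2·6.0000/(2)·0.8188^2·0.5740^2 = +0.662782
  k=1: (−1)^3·6.0000/(6)·0.8188^0·0.5740^4 = -0.108565
d^2_{1,-1}(1.2228) = +0.662782 -0.108565 = +0.554216
D = (-0.592283+0.805730i)·(+0.554216)·(+0.909180-0.416403i) = -0.112497+0.542679i

Re=-0.1125 Im=0.5427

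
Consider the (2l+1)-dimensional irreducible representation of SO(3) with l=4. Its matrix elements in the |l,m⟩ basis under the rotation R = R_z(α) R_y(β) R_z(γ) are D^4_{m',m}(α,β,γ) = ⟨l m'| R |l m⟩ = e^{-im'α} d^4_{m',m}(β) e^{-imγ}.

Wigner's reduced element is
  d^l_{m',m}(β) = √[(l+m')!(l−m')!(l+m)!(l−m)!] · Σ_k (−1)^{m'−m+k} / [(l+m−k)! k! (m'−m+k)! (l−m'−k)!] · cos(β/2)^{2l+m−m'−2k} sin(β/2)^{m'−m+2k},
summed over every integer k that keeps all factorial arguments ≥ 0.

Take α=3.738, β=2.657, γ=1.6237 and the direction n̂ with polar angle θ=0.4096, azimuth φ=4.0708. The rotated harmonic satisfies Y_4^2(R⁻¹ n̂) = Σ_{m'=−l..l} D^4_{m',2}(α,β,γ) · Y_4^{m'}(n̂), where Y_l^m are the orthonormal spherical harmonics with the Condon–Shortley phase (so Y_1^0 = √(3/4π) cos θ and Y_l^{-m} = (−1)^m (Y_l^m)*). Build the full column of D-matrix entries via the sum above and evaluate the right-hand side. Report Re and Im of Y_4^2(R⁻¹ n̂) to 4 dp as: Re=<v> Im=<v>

Re=-0.3297 Im=0.1571

Need the full column D^4_{m',2} for m'=−4..4 at α=3.738, β=2.657, γ=1.6237.
cos(β/2)=0.239933, sin(β/2)=0.970790
d^4_{-4,2}: single k=6 term ⇒ +0.254981;  D = +0.166017-0.193530i
d^4_{-3,2}: k∈[5..6] ⇒ +0.133684 -0.729506 = -0.595822;  D = +0.066959-0.592048i
d^4_{-2,2}: k∈[4..6] ⇒ +0.044152 -0.578243 +0.788862 = +0.254771;  D = -0.118503-0.225533i
d^4_{-1,2}: k∈[3..5] ⇒ +0.010288 -0.252638 +0.827182 = +0.584832;  D = +0.515851+0.275547i
d^4_{0,2}: k∈[2..4] ⇒ +0.001706 -0.074464 +0.457141 = +0.384383;  D = -0.382233+0.040595i
d^4_{1,2}: k∈[1..3] ⇒ +0.000189 -0.015432 +0.168425 = +0.153182;  D = +0.116941-0.098942i
d^4_{2,2}: k∈[0..2] ⇒ +0.000011 -0.002158 +0.044152 = +0.042005;  D = -0.011292+0.040459i
d^4_{3,2}: k∈[0..1] ⇒ -0.000166 +0.008166 = +0.008000;  D = -0.002549-0.007583i
d^4_{4,2}: single k=0 term ⇒ +0.000951;  D = +0.000757+0.000576i
Y_4^{m'}(θ=0.4096,φ=4.0708) and Σ D·Y over m':
  (+0.1660-0.1935i)·(-0.0093+0.0061i)  (+0.0670-0.5920i)·(+0.0680+0.0251i)  (-0.1185-0.2255i)·(-0.0736-0.2488i)  (+0.5159+0.2755i)·(-0.2989+0.4001i)  (-0.3822+0.0406i)·(+0.2683+0.0000i)  (+0.1169-0.0989i)·(+0.2989+0.4001i)  (-0.0113+0.0405i)·(-0.0736+0.2488i)  (-0.0025-0.0076i)·(-0.0680+0.0251i)  (+0.0008+0.0006i)·(-0.0093-0.0061i)
Y_4^2(R⁻¹ n̂) = -0.329651+0.157104i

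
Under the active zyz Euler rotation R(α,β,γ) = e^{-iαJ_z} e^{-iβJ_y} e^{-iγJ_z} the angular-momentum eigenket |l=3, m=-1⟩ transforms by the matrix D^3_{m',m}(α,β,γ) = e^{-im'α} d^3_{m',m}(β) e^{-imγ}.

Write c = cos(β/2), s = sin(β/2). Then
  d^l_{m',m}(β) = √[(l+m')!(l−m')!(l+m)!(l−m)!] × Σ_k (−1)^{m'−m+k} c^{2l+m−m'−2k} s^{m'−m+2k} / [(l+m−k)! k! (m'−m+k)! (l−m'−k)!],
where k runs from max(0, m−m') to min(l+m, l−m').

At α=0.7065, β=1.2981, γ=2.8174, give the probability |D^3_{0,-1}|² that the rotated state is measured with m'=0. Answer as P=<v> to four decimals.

P=0.0706

Split into d^3_{0,-1}(β=1.2981) × two z-phases.
c=cos(1.2981/2)=0.796658, s=sin(1.2981/2)=0.604430; N=√[6·6·2·24]=41.569219
The bounds max(0,m−m')=0 and min(l+m,l−m')=2 give 3 terms
  k=0: (−1)^1·41.5692/(12)·0.7967^5·0.6044^1 = -0.671888
  k=1: (−1)^2·41.5692/(4)·0.7967^3·0.6044^3 = +1.160288
  k=2: (−1)^3·41.5692/(12)·0.7967^1·0.6044^5 = -0.222634
d^3_{0,-1}(1.2981) = -0.671888 +1.160288 -0.222634 = +0.265766
|D^3_{0,-1}|² = |d^3_{0,-1}(β)|² = (+0.265766)² = 0.070631 (the z-rotation phases have unit modulus)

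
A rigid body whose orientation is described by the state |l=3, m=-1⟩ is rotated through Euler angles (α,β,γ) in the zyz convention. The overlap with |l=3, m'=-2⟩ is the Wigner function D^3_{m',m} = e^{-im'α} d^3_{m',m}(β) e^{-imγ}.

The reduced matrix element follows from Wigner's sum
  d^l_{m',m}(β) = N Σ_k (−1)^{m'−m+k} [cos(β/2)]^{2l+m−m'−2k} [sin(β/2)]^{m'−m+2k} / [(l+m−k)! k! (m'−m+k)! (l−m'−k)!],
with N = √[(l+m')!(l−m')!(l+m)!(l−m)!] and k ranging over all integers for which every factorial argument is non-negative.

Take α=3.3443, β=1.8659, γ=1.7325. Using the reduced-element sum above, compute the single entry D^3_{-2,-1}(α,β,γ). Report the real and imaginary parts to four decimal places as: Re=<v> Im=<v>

Re=0.2698 Im=-0.4236

D^3_{-2,-1}(3.3443,1.8659,1.7325) = e^{-i·-2·3.3443}·d^3_{-2,-1}(1.8659)·e^{-i·-1·1.7325}. Compute d first:
c=cos(1.8659/2)=0.595467, s=sin(1.8659/2)=0.803380; N=√[1·120·2·24]=75.894664
The bounds max(0,m−m')=1 and min(l+m,l−m')=2 give 2 terms
  k=1: (−1)^0·75.8947/(24)·0.5955^5·0.8034^1 = +0.190199
  k=2: (−1)^1·75.8947/(12)·0.5955^3·0.8034^3 = -0.692413
d^3_{-2,-1}(1.8659) = +0.190199 -0.692413 = -0.502214
D = (+0.918939+0.394400i)·(-0.502214)·(-0.161000+0.986954i) = +0.269791-0.423594i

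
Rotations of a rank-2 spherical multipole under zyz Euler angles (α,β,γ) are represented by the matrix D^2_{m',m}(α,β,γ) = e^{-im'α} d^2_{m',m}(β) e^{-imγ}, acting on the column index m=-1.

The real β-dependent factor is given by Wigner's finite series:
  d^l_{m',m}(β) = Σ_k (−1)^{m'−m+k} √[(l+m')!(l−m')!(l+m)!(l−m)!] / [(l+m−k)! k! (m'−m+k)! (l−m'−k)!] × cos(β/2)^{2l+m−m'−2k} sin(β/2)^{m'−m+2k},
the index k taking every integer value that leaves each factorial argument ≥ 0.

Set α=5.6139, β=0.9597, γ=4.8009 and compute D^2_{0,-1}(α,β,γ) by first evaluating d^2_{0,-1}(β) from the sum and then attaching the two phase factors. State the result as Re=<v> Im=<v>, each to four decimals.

First d^2_{0,-1}(β=0.9597), then the phase factors e^{-i(0)α} and e^{-i(-1)γ}:
With c≡cos(β/2)=0.887064 and s≡sin(β/2)=0.461646, N=[2·2·1·6]^{1/2}=4.898979
k: max(0,(-1)−(0))=0 … min(2+(-1),2−(0))=1
  k=0: (−1)^1·4.8990/(2)·0.8871^3·0.4616^1 = -0.789314
  k=1: (−1)^2·4.8990/(2)·0.8871^1·0.4616^3 = +0.213776
d^2_{0,-1}(0.9597) = -0.789314 +0.213776 = -0.575539
Phases: e^{-i·(0)·5.6139}=+1.000000+0.000000i, e^{-i·(-1)·4.8009}=+0.088395-0.996085i ⇒ D=-0.050875+0.573286i

Re=-0.0509 Im=0.5733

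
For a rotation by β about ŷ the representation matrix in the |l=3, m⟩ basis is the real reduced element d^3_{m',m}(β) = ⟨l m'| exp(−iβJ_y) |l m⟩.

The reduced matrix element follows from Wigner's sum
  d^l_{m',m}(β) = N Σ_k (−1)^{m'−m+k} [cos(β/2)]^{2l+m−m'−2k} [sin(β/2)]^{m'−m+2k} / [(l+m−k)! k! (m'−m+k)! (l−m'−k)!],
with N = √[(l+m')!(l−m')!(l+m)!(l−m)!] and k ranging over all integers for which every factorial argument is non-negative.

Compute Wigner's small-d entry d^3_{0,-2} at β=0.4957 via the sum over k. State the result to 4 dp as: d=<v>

d^3_{0,-2}(β=0.4957) via Wigner's sum:
With c≡cos(β/2)=0.969442 and s≡sin(β/2)=0.245320, N=[6·6·1·120]^{1/2}=65.726707
Admissible k: 0..1 (factorial args all ≥0)
  k=0: (−1)^2·65.7267/(12)·0.9694^4·0.2453^2 = +0.291149
  k=1: (−1)^3·65.7267/(12)·0.9694^2·0.2453^4 = -0.018644
d^3_{0,-2}(0.4957) = +0.291149 -0.018644 = +0.272505

d=0.2725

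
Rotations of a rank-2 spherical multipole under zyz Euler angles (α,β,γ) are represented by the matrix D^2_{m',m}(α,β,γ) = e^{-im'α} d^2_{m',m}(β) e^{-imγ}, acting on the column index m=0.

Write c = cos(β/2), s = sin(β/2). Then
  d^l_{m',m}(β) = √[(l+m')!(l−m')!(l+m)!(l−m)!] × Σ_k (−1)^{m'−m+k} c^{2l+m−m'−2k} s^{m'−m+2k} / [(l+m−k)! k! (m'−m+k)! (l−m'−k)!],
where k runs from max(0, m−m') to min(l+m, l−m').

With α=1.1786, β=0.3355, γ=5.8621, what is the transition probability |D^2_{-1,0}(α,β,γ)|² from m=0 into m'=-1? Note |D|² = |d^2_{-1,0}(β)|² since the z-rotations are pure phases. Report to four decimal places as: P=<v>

P=0.1450

D^2_{-1,0}(1.1786,0.3355,5.8621) = e^{-i·-1·1.1786}·d^2_{-1,0}(0.3355)·e^{-i·0·5.8621}. Compute d first:
With c≡cos(β/2)=0.985963 and s≡sin(β/2)=0.166964, N=[1·6·2·2]^{1/2}=4.898979
The bounds max(0,m−m')=1 and min(l+m,l−m')=2 give 2 terms
  k=1: (−1)^0·4.8990/(2)·0.9860^3·0.1670^1 = +0.391996
  k=2: (−1)^1·4.8990/(2)·0.9860^1·0.1670^3 = -0.011241
d^2_{-1,0}(0.3355) = +0.391996 -0.011241 = +0.380755
|D^2_{-1,0}|² = |d^2_{-1,0}(β)|² = (+0.380755)² = 0.144974 (the z-rotation phases have unit modulus)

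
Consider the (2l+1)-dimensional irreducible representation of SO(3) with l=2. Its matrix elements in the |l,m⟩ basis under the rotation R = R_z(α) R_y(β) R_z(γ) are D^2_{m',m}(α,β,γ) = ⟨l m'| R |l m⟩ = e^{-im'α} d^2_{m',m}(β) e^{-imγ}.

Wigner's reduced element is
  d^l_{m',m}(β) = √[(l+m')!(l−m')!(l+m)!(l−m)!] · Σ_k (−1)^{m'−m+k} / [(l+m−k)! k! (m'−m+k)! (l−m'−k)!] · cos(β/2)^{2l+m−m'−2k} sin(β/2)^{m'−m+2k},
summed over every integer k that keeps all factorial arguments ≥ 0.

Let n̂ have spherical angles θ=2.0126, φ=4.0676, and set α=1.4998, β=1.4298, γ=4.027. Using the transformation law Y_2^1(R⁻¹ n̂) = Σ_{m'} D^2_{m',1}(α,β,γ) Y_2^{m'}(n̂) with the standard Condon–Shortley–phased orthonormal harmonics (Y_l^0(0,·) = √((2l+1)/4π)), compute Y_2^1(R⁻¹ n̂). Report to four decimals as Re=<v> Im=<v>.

Re=-0.3639 Im=-0.0411

Need the full column D^2_{m',1} for m'=−2..2 at α=1.4998, β=1.4298, γ=4.027.
cos(β/2)=0.755159, sin(β/2)=0.655542
d^2_{-2,1}: single k=3 term ⇒ +0.425471;  D = +0.219988-0.364185i
d^2_{-1,1}: k∈[2..3] ⇒ +0.735189 -0.184672 = +0.550516;  D = -0.449840-0.317352i
d^2_{0,1}: k∈[1..2] ⇒ +0.691498 -0.521093 = +0.170405;  D = -0.107862+0.131923i
d^2_{1,1}: k∈[0..1] ⇒ +0.325202 -0.735189 = -0.409987;  D = -0.298192-0.281373i
d^2_{2,1}: single k=0 term ⇒ -0.564606;  D = -0.415641+0.382128i
Y_2^{m'}(θ=2.0126,φ=4.0676) and Σ D·Y over m':
  (+0.2200-0.3642i)·(-0.0876-0.3033i)  (-0.4498-0.3174i)·(+0.1795-0.2387i)  (-0.1079+0.1319i)·(-0.1424+0.0000i)  (-0.2982-0.2814i)·(-0.1795-0.2387i)  (-0.4156+0.3821i)·(-0.0876+0.3033i)
Y_2^1(R⁻¹ n̂) = -0.363926-0.041057i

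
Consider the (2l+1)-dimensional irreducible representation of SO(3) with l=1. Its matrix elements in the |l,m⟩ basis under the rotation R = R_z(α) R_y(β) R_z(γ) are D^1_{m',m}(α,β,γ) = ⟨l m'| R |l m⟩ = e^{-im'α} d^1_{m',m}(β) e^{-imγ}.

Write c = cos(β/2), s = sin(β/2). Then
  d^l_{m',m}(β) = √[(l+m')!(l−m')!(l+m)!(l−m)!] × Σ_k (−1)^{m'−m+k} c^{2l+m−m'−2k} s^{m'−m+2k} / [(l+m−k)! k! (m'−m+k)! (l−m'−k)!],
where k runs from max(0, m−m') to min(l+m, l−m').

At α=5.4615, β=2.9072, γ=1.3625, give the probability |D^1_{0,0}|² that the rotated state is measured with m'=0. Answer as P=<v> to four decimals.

Split into d^1_{0,0}(β=2.9072) × two z-phases.
With c≡cos(β/2)=0.116928 and s≡sin(β/2)=0.993140, N=[1·1·1·1]^{1/2}=1.000000
k: max(0,(0)−(0))=0 … min(1+(0),1−(0))=1
  k=0: (−1)^0·1.0000/(1)·0.1169^2·0.9931^0 = +0.013672
  k=1: (−1)^1·1.0000/(1)·0.1169^0·0.9931^2 = -0.986328
d^1_{0,0}(2.9072) = +0.013672 -0.986328 = -0.972656
|D^1_{0,0}|² = |d^1_{0,0}(β)|² = (-0.972656)² = 0.946059 (the z-rotation phases have unit modulus)

P=0.9461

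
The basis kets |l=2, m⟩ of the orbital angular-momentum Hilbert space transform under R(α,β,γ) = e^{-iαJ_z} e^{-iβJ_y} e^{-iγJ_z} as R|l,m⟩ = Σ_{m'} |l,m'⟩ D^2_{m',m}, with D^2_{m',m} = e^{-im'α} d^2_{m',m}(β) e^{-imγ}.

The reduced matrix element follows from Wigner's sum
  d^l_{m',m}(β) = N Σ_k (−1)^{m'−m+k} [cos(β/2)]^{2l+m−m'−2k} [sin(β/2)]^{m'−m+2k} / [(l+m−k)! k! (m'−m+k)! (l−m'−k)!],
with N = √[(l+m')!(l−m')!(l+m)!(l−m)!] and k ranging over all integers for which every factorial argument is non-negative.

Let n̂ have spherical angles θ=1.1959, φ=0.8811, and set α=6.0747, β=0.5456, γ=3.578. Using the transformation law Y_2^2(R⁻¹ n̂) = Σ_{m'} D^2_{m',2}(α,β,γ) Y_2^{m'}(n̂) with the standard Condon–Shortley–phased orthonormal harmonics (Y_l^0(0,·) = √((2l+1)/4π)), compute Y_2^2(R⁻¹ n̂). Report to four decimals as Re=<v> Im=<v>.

Re=-0.0741 Im=0.2649

Need the full column D^2_{m',2} for m'=−2..2 at α=6.0747, β=0.5456, γ=3.578.
cos(β/2)=0.963020, sin(β/2)=0.269429
d^2_{-2,2}: single k=4 term ⇒ +0.005270;  D = +0.001461-0.005063i
d^2_{-1,2}: single k=3 term ⇒ +0.037670;  D = +0.017712-0.033247i
d^2_{0,2}: single k=2 term ⇒ +0.164905;  D = +0.105980-0.126341i
d^2_{1,2}: single k=1 term ⇒ +0.481261;  D = +0.378911-0.296712i
d^2_{2,2}: single k=0 term ⇒ +0.860086;  D = +0.772262-0.378627i
Y_2^{m'}(θ=1.1959,φ=0.8811) and Σ D·Y over m':
  (+0.0015-0.0051i)·(-0.0636-0.3284i)  (+0.0177-0.0332i)·(+0.1675-0.2031i)  (+0.1060-0.1263i)·(-0.1885+0.0000i)  (+0.3789-0.2967i)·(-0.1675-0.2031i)  (+0.7723-0.3786i)·(-0.0636+0.3284i)
Y_2^2(R⁻¹ n̂) = -0.074052+0.264929i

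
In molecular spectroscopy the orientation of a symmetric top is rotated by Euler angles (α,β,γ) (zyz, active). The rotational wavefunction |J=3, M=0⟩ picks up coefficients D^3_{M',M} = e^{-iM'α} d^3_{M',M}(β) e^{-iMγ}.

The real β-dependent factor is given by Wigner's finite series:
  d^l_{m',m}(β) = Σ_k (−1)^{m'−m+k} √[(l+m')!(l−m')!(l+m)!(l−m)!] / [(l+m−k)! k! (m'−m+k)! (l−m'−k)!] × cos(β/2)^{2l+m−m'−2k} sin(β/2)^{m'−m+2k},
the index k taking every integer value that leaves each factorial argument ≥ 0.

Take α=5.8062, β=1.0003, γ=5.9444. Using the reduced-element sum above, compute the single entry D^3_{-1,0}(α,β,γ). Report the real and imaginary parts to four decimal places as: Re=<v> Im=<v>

Re=0.1484 Im=-0.0767

D^3_{-1,0}(5.8062,1.0003,5.9444) = e^{-i·-1·5.8062}·d^3_{-1,0}(1.0003)·e^{-i·0·5.9444}. Compute d first:
Half-angle: c=0.877511, s=0.479557. N=√(2·24·6·6)=41.569219
k∈{1,2,3} keeps every argument non-negative
  k=1: (−1)^0·41.5692/(12)·0.8775^5·0.4796^1 = +0.864357
  k=2: (−1)^1·41.5692/(4)·0.8775^3·0.4796^3 = -0.774444
  k=3: (−1)^2·41.5692/(12)·0.8775^1·0.4796^5 = +0.077098
d^3_{-1,0}(1.0003) = +0.864357 -0.774444 +0.077098 = +0.167011
Phases: e^{-i·(-1)·5.8062}=+0.888383-0.459103i, e^{-i·(0)·5.9444}=+1.000000+0.000000i ⇒ D=+0.148369-0.076675i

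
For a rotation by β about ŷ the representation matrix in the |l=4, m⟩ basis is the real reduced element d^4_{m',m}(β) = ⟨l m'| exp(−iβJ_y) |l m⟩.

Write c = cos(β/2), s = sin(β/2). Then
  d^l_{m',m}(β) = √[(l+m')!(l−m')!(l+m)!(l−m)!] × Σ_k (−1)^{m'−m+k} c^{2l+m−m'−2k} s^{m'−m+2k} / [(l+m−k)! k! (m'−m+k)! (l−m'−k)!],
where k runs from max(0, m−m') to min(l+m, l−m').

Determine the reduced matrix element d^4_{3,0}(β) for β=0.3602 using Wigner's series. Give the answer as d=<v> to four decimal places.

d^4_{3,0}(β=0.3602) via Wigner's sum:
c=cos(0.3602/2)=0.983826, s=sin(0.3602/2)=0.179128; N=√[5040·1·24·24]=1703.830978
k: max(0,(0)−(3))=0 … min(4+(0),4−(3))=1
  k=0: (−1)^3·1703.8310/(144)·0.9838^5·0.1791^3 = -0.062682
  k=1: (−1)^4·1703.8310/(144)·0.9838^3·0.1791^5 = +0.002078
d^4_{3,0}(0.3602) = -0.062682 +0.002078 = -0.060604

d=-0.0606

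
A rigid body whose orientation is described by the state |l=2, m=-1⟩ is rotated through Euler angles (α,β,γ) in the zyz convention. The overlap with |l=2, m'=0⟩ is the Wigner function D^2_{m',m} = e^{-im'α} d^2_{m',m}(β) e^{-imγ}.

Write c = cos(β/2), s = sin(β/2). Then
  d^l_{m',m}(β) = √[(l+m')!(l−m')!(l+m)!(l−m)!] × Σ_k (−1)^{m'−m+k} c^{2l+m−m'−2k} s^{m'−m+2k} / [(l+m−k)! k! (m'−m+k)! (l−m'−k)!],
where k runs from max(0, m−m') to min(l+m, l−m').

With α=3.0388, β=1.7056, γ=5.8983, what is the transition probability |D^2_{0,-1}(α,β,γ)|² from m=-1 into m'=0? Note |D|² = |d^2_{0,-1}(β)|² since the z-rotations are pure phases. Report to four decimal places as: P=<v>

First d^2_{0,-1}(β=1.7056), then the phase factors e^{-i(0)α} and e^{-i(-1)γ}:
c=cos(1.7056/2)=0.657877, s=sin(1.7056/2)=0.753125; N=√[2·2·1·6]=4.898979
k: max(0,(-1)−(0))=0 … min(2+(-1),2−(0))=1
  k=0: (−1)^1·4.8990/(2)·0.6579^3·0.7531^1 = -0.525263
  k=1: (−1)^2·4.8990/(2)·0.6579^1·0.7531^3 = +0.688370
d^2_{0,-1}(1.7056) = -0.525263 +0.688370 = +0.163107
|D^2_{0,-1}|² = |d^2_{0,-1}(β)|² = (+0.163107)² = 0.026604 (the z-rotation phases have unit modulus)

P=0.0266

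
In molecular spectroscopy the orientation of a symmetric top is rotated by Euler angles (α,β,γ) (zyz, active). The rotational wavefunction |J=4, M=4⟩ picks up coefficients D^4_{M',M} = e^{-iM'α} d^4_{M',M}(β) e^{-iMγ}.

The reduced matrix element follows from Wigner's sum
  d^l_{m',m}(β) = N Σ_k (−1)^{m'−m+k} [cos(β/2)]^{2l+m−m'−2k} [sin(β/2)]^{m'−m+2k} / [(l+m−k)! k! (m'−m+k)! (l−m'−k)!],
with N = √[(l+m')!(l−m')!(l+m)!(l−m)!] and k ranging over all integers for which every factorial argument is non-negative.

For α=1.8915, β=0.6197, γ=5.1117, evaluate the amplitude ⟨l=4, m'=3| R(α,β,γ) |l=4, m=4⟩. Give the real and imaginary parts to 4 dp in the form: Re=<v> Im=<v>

Split into d^4_{3,4}(β=0.6197) × two z-phases.
c=cos(0.6197/2)=0.952379, s=sin(0.6197/2)=0.304916; N=√[5040·1·40320·1]=14255.272709
Admissible k: 1..1 (factorial args all ≥0)
  k=1: (−1)^0·14255.2727/(5040)·0.9524^7·0.3049^1 = +0.612907
d^4_{3,4}(0.6197) = +0.612907
Attach z-rotation phases: D = e^{-i(3)(1.8915)}·(+0.612907)·e^{-i(4)(5.1117)} = +0.337034-0.511921i

Re=0.3370 Im=-0.5119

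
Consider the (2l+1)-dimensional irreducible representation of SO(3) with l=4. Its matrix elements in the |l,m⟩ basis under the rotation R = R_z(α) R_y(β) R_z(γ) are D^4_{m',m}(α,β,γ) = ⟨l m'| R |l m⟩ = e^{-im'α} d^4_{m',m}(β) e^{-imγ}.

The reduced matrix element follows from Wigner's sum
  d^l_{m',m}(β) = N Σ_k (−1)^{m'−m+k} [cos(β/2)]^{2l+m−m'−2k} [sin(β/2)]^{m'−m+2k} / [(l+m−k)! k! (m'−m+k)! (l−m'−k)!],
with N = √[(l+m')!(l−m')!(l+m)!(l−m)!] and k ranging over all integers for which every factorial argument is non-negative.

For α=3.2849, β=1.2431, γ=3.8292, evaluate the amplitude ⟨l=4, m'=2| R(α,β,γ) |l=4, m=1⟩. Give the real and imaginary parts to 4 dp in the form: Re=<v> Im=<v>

Re=-0.2241 Im=0.3299

Split into d^4_{2,1}(β=1.2431) × two z-phases.
With c≡cos(β/2)=0.812977 and s≡sin(β/2)=0.582296, N=[720·2·120·6]^{1/2}=1018.233765
k: max(0,(1)−(2))=0 … min(4+(1),4−(2))=2
  k=0: (−1)^1·1018.2338/(240)·0.8130^7·0.5823^1 = -0.579866
  k=1: (−1)^2·1018.2338/(48)·0.8130^5·0.5823^3 = +1.487403
  k=2: (−1)^3·1018.2338/(72)·0.8130^3·0.5823^5 = -0.508708
d^4_{2,1}(1.2431) = -0.579866 +1.487403 -0.508708 = +0.398829
Phases: e^{-i·(2)·3.2849}=+0.959206-0.282707i, e^{-i·(1)·3.8292}=-0.772767+0.634690i ⇒ D=-0.224067+0.329937i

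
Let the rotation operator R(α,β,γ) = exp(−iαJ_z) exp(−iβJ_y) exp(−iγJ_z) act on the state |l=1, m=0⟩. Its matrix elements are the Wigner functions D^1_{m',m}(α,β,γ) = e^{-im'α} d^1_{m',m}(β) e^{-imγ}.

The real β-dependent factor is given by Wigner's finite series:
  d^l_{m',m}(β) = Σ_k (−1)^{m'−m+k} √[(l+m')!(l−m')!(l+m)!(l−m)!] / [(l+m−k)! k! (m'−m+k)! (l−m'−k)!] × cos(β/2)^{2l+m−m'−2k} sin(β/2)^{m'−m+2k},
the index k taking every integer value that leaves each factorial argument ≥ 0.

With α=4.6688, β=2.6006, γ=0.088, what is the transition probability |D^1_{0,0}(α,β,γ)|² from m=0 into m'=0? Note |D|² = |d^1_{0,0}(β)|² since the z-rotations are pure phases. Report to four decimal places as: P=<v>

D^1_{0,0}(4.6688,2.6006,0.088) = e^{-i·0·4.6688}·d^1_{0,0}(2.6006)·e^{-i·0·0.088}. Compute d first:
With c≡cos(β/2)=0.267210 and s≡sin(β/2)=0.963638, N=[1·1·1·1]^{1/2}=1.000000
k∈{0,1} keeps every argument non-negative
  k=0: (−1)^0·1.0000/(1)·0.2672^2·0.9636^0 = +0.071401
  k=1: (−1)^1·1.0000/(1)·0.2672^0·0.9636^2 = -0.928599
d^1_{0,0}(2.6006) = +0.071401 -0.928599 = -0.857198
|D^1_{0,0}|² = |d^1_{0,0}(β)|² = (-0.857198)² = 0.734788 (the z-rotation phases have unit modulus)

P=0.7348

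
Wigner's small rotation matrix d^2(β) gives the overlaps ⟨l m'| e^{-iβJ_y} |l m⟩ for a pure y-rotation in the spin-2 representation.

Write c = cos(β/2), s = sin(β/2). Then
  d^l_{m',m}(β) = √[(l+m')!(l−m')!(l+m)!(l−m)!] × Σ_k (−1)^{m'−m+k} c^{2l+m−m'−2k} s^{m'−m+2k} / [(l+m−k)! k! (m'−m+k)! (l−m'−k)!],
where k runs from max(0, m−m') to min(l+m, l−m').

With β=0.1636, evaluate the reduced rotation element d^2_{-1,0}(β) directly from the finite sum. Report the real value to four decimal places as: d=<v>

d^2_{-1,0}(β=0.1636) via Wigner's sum:
c=cos(0.1636/2)=0.996656, s=sin(0.1636/2)=0.081709; N=√[1·6·2·2]=4.898979
The bounds max(0,m−m')=1 and min(l+m,l−m')=2 give 2 terms
  k=1: (−1)^0·4.8990/(2)·0.9967^3·0.0817^1 = +0.198144
  k=2: (−1)^1·4.8990/(2)·0.9967^1·0.0817^3 = -0.001332
d^2_{-1,0}(0.1636) = +0.198144 -0.001332 = +0.196812

d=0.1968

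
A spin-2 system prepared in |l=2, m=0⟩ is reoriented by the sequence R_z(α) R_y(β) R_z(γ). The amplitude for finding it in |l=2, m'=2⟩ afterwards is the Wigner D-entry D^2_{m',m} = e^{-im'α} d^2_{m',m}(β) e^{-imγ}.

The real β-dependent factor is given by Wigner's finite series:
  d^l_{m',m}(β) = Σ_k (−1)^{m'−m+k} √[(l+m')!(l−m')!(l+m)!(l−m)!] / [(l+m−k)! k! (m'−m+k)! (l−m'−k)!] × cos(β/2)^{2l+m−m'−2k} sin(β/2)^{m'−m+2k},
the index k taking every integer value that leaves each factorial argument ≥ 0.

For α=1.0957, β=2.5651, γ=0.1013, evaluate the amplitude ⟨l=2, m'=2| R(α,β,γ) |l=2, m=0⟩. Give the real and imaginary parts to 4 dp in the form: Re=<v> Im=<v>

Re=-0.1058 Im=-0.1480

Split into d^2_{2,0}(β=2.5651) × two z-phases.
Half-angle: c=0.284271, s=0.958744. N=√(24·1·2·2)=9.797959
The bounds max(0,m−m')=0 and min(l+m,l−m')=0 give 1 term
  k=0: (−1)^2·9.7980/(4)·0.2843^2·0.9587^2 = +0.181948
d^2_{2,0}(2.5651) = +0.181948
Attach z-rotation phases: D = e^{-i(2)(1.0957)}·(+0.181948)·e^{-i(0)(0.1013)} = -0.105807-0.148020i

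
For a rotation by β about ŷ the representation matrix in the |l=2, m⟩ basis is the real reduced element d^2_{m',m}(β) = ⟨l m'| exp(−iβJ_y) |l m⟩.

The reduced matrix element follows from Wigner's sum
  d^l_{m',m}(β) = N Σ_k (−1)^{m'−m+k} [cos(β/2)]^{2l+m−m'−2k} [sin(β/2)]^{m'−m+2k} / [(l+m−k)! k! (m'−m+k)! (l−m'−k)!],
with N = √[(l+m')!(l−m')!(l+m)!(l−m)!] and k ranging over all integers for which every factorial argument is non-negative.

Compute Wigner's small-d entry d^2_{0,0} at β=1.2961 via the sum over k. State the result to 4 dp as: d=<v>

d^2_{0,0}(β=1.2961) via Wigner's sum:
Half-angle: c=0.797262, s=0.603633. N=√(2·2·2·2)=4.000000
Admissible k: 0..2 (factorial args all ≥0)
  k=0: (−1)^0·4.0000/(4)·0.7973^4·0.6036^0 = +0.404022
  k=1: (−1)^1·4.0000/(1)·0.7973^2·0.6036^2 = -0.926421
  k=2: (−1)^2·4.0000/(4)·0.7973^0·0.6036^4 = +0.132767
d^2_{0,0}(1.2961) = +0.404022 -0.926421 +0.132767 = -0.389631

d=-0.3896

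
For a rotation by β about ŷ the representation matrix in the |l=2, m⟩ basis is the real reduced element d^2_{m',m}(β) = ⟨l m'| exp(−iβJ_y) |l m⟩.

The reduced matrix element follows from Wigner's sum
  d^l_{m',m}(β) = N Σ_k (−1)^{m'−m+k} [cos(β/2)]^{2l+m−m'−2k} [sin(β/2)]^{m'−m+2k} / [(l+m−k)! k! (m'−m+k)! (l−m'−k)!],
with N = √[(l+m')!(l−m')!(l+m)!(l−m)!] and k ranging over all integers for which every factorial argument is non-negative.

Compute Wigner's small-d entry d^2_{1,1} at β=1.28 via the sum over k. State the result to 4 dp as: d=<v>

d^2_{1,1}(β=1.28) via Wigner's sum:
Half-angle: c=0.802096, s=0.597195. N=√(6·1·6·1)=6.000000
Admissible k: 0..1 (factorial args all ≥0)
  k=0: (−1)^0·6.0000/(6)·0.8021^4·0.5972^0 = +0.413909
  k=1: (−1)^1·6.0000/(2)·0.8021^2·0.5972^2 = -0.688346
d^2_{1,1}(1.28) = +0.413909 -0.688346 = -0.274437

d=-0.2744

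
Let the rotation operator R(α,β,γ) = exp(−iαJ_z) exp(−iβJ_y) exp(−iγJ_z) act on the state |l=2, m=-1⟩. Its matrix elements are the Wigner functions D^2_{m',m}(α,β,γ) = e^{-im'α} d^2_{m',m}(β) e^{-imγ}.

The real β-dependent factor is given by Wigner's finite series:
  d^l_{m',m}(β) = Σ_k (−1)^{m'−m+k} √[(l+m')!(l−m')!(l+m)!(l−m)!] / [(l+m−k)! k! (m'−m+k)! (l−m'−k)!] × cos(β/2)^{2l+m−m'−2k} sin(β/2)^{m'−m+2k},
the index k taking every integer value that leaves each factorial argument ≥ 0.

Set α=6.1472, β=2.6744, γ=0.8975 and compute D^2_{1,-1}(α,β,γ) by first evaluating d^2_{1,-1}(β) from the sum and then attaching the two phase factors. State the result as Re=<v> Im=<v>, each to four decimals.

D^2_{1,-1}(6.1472,2.6744,0.8975) = e^{-i·1·6.1472}·d^2_{1,-1}(2.6744)·e^{-i·-1·0.8975}. Compute d first:
c=cos(2.6744/2)=0.231478, s=sin(2.6744/2)=0.972840; N=√[6·1·1·6]=6.000000
The bounds max(0,m−m')=0 and min(l+m,l−m')=1 give 2 terms
  k=0: (−1)^2·6.0000/(2)·0.2315^2·0.9728^2 = +0.152133
  k=1: (−1)^3·6.0000/(6)·0.2315^0·0.9728^4 = -0.895707
d^2_{1,-1}(2.6744) = +0.152133 -0.895707 = -0.743575
Phases: e^{-i·(1)·6.1472}=+0.990768+0.135567i, e^{-i·(-1)·0.8975}=+0.623566+0.781770i ⇒ D=-0.380582-0.638796i

Re=-0.3806 Im=-0.6388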